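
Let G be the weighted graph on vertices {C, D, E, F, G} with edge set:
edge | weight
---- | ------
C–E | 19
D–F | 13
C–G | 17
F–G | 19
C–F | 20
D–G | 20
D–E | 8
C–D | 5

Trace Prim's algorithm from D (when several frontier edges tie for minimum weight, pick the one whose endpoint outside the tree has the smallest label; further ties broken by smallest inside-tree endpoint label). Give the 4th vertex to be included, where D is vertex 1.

F

Prim's algorithm from D:
Step 1: cheapest edge leaving the tree is C–D (5); add C.
Step 2: cheapest edge leaving the tree is D–E (8); add E.
Step 3: cheapest edge leaving the tree is D–F (13); add F.
Step 4: cheapest edge leaving the tree is C–G (17); add G.
Vertex order: D, C, E, F, G. The 4th vertex is F.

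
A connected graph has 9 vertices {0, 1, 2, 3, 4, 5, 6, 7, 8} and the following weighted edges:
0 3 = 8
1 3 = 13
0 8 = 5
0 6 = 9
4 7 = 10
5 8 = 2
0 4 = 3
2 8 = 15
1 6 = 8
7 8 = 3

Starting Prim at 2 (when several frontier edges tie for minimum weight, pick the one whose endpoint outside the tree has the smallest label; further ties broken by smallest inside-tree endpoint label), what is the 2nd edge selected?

Prim, starting at 2.
Step 1: cheapest edge leaving the tree is 2 8 (15); add 8.
Step 2: cheapest edge leaving the tree is 5 8 (2); add 5.
Step 3: cheapest edge leaving the tree is 7 8 (3); add 7.
Step 4: cheapest edge leaving the tree is 0 8 (5); add 0.
Step 5: cheapest edge leaving the tree is 0 4 (3); add 4.
Step 6: cheapest edge leaving the tree is 0 3 (8); add 3.
Step 7: cheapest edge leaving the tree is 0 6 (9); add 6.
Step 8: cheapest edge leaving the tree is 1 6 (8); add 1.
The 2nd edge added is 5 8.

5-8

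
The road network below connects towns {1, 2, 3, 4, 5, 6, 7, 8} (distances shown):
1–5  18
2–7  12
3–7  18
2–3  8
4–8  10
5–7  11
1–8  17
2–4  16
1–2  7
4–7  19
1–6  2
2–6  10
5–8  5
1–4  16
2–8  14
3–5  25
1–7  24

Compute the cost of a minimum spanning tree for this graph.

Kruskal's algorithm — process edges by increasing weight (ties by edge label):
1–6 (2): add — endpoints in different components.
5–8 (5): add — endpoints in different components.
1–2 (7): add — endpoints in different components.
2–3 (8): add — endpoints in different components.
2–6 (10): skip — 2 and 6 already connected.
4–8 (10): add — endpoints in different components.
5–7 (11): add — endpoints in different components.
2–7 (12): add — endpoints in different components.
MST edges: 1–6, 5–8, 1–2, 2–3, 4–8, 5–7, 2–7; total weight 2+5+7+8+10+11+12 = 55.

55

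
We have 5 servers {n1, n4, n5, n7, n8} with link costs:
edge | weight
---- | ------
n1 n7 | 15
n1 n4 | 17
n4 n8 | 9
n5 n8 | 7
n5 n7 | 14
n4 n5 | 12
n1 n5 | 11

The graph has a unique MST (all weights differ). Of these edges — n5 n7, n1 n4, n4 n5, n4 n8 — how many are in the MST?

Sort edges by weight, then run Kruskal:
n5 n8 (7): add. Components now {n5,n8} {n4} {n7} {n1}
n4 n8 (9): add. Components now {n4,n5,n8} {n7} {n1}
n1 n5 (11): add. Components now {n1,n4,n5,n8} {n7}
n4 n5 (12): skip — n5 and n4 already connected.
n5 n7 (14): add. Components now {n1,n4,n5,n7,n8}
MST edge set: {n5 n8, n4 n8, n1 n5, n5 n7}.
Of the listed edges, {n5 n7, n4 n8} are in the MST → 2.

2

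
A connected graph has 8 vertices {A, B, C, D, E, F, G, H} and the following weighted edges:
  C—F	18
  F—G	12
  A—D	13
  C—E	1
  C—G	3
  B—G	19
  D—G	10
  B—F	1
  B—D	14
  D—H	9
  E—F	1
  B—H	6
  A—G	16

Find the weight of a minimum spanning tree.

34

Prim's algorithm from C:
Step 1: cheapest edge leaving the tree is C—E (1); add E.
Step 2: cheapest edge leaving the tree is E—F (1); add F.
Step 3: cheapest edge leaving the tree is B—F (1); add B.
Step 4: cheapest edge leaving the tree is C—G (3); add G.
Step 5: cheapest edge leaving the tree is B—H (6); add H.
Step 6: cheapest edge leaving the tree is D—H (9); add D.
Step 7: cheapest edge leaving the tree is A—D (13); add A.
MST edges: C—E, E—F, B—F, C—G, B—H, D—H, A—D; total weight 1+1+1+3+6+9+13 = 34.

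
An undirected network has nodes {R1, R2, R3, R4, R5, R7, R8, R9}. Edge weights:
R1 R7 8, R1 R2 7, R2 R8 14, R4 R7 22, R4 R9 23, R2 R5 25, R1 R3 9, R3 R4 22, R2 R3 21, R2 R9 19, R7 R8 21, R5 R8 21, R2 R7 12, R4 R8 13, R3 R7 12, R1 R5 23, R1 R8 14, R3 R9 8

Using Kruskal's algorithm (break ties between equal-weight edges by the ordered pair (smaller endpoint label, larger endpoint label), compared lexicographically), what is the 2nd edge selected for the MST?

Kruskal's algorithm — process edges by increasing weight (ties by edge label):
R1 R2 (7): add — endpoints in different components.
R1 R7 (8): add — endpoints in different components.
R3 R9 (8): add — endpoints in different components.
R1 R3 (9): add — endpoints in different components.
R2 R7 (12): skip — R7 and R2 already connected.
R3 R7 (12): skip — R7 and R3 already connected.
R4 R8 (13): add — endpoints in different components.
R1 R8 (14): add — endpoints in different components.
R2 R8 (14): skip — R2 and R8 already connected.
R2 R9 (19): skip — R2 and R9 already connected.
R2 R3 (21): skip — R2 and R3 already connected.
R5 R8 (21): add — endpoints in different components.
The 2nd edge added is R1 R7.

R1-R7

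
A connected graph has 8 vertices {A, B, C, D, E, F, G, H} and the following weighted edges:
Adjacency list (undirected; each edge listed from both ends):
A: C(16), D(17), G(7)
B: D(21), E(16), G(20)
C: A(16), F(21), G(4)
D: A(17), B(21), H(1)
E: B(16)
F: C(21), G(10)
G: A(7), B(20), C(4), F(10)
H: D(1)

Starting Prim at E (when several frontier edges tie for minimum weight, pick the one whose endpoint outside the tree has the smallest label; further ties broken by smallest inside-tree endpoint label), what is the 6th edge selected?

Prim's algorithm from E:
Step 1: cheapest edge leaving the tree is B-E (16); add B.
Step 2: cheapest edge leaving the tree is B-G (20); add G.
Step 3: cheapest edge leaving the tree is C-G (4); add C.
Step 4: cheapest edge leaving the tree is A-G (7); add A.
Step 5: cheapest edge leaving the tree is F-G (10); add F.
Step 6: cheapest edge leaving the tree is A-D (17); add D.
Step 7: cheapest edge leaving the tree is D-H (1); add H.
The 6th edge added is A-D.

A-D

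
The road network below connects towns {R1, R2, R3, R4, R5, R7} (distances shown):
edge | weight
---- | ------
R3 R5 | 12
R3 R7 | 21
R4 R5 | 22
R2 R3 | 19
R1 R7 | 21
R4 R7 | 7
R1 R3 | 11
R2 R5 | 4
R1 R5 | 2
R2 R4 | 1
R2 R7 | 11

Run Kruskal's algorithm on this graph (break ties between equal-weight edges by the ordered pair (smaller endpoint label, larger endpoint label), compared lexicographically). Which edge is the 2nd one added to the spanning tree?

R1-R5

Sort edges by weight, then run Kruskal:
R2 R4 (1): add. Components now {R2,R4} {R5} {R1} {R7} {R3}
R1 R5 (2): add. Components now {R2,R4} {R1,R5} {R7} {R3}
R2 R5 (4): add. Components now {R1,R2,R4,R5} {R7} {R3}
R4 R7 (7): add. Components now {R1,R2,R4,R5,R7} {R3}
R1 R3 (11): add. Components now {R1,R2,R3,R4,R5,R7}
The 2nd edge added is R1 R5.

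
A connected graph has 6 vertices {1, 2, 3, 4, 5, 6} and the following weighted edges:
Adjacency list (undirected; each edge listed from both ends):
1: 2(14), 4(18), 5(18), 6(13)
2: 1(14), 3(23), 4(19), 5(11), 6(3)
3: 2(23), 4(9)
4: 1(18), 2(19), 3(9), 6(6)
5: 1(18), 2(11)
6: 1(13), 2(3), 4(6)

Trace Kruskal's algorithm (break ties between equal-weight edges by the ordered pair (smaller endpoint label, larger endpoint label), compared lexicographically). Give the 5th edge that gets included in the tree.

1-6

Sort edges by weight, then run Kruskal:
2–6 (3): add — endpoints in different components.
4–6 (6): add — endpoints in different components.
3–4 (9): add — endpoints in different components.
2–5 (11): add — endpoints in different components.
1–6 (13): add — endpoints in different components.
The 5th edge added is 1–6.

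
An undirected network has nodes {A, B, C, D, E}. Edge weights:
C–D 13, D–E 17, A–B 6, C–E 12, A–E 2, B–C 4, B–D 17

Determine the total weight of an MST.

Prim's algorithm from A:
Step 1: cheapest edge leaving the tree is A–E (2); add E.
Step 2: cheapest edge leaving the tree is A–B (6); add B.
Step 3: cheapest edge leaving the tree is B–C (4); add C.
Step 4: cheapest edge leaving the tree is C–D (13); add D.
MST edges: A–E, A–B, B–C, C–D; total weight 2+6+4+13 = 25.

25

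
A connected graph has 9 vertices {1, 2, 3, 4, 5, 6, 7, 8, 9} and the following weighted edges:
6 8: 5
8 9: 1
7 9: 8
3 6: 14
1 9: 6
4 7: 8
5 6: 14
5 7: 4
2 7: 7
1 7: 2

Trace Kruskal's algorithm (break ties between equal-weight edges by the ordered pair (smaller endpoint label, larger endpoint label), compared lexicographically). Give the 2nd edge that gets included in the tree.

Sort edges by weight, then run Kruskal:
8 9 (1): add — endpoints in different components.
1 7 (2): add — endpoints in different components.
5 7 (4): add — endpoints in different components.
6 8 (5): add — endpoints in different components.
1 9 (6): add — endpoints in different components.
2 7 (7): add — endpoints in different components.
4 7 (8): add — endpoints in different components.
7 9 (8): skip — 7 and 9 already connected.
3 6 (14): add — endpoints in different components.
The 2nd edge added is 1 7.

1-7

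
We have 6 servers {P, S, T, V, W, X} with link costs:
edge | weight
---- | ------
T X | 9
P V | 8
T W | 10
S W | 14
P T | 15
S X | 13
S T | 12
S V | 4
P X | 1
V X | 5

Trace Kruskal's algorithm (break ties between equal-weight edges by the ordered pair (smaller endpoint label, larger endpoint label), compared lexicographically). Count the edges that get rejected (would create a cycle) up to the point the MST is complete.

Kruskal: consider edges lightest-first.
P X (1): add. Components now {P,X} {T} {W} {V} {S}
S V (4): add. Components now {P,X} {T} {W} {S,V}
V X (5): add. Components now {P,S,V,X} {T} {W}
P V (8): skip — V and P already connected.
T X (9): add. Components now {P,S,T,V,X} {W}
T W (10): add. Components now {P,S,T,V,W,X}
Edges rejected before the tree was complete: 1.

1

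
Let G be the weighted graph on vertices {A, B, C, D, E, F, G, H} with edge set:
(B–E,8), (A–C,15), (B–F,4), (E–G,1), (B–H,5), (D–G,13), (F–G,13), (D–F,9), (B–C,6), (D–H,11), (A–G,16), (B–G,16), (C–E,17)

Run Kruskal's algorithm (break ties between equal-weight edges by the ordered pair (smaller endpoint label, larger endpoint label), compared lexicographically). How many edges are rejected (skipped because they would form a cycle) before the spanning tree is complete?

Sort edges by weight, then run Kruskal:
E–G (1): add — endpoints in different components.
B–F (4): add — endpoints in different components.
B–H (5): add — endpoints in different components.
B–C (6): add — endpoints in different components.
B–E (8): add — endpoints in different components.
D–F (9): add — endpoints in different components.
D–H (11): skip — D and H already connected.
D–G (13): skip — D and G already connected.
F–G (13): skip — F and G already connected.
A–C (15): add — endpoints in different components.
Edges rejected before the tree was complete: 3.

3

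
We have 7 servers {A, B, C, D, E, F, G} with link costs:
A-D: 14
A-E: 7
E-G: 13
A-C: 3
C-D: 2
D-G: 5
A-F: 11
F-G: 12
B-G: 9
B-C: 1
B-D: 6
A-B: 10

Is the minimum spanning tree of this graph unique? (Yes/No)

Yes

Kruskal's algorithm — process edges by increasing weight (ties by edge label):
B-C (1): add. Components now {A} {B,C} {D} {E} {F} {G}
C-D (2): add. Components now {A} {B,C,D} {E} {F} {G}
A-C (3): add. Components now {A,B,C,D} {E} {F} {G}
D-G (5): add. Components now {A,B,C,D,G} {E} {F}
B-D (6): skip — B and D already connected.
A-E (7): add. Components now {A,B,C,D,E,G} {F}
B-G (9): skip — B and G already connected.
A-B (10): skip — A and B already connected.
A-F (11): add. Components now {A,B,C,D,E,F,G}
Every non-tree edge has weight strictly greater than the heaviest edge on the tree path between its endpoints, so the MST is unique.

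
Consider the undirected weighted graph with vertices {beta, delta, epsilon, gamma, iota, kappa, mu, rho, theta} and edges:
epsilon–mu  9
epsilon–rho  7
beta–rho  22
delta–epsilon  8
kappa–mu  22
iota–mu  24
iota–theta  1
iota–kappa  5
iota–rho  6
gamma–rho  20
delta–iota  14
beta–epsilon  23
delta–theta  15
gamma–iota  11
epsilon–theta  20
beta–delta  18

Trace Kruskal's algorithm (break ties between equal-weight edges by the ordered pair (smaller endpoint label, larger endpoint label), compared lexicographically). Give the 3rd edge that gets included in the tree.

Kruskal's algorithm — process edges by increasing weight (ties by edge label):
iota–theta (1): add — endpoints in different components.
iota–kappa (5): add — endpoints in different components.
iota–rho (6): add — endpoints in different components.
epsilon–rho (7): add — endpoints in different components.
delta–epsilon (8): add — endpoints in different components.
epsilon–mu (9): add — endpoints in different components.
gamma–iota (11): add — endpoints in different components.
delta–iota (14): skip — iota and delta already connected.
delta–theta (15): skip — theta and delta already connected.
beta–delta (18): add — endpoints in different components.
The 3rd edge added is iota–rho.

iota-rho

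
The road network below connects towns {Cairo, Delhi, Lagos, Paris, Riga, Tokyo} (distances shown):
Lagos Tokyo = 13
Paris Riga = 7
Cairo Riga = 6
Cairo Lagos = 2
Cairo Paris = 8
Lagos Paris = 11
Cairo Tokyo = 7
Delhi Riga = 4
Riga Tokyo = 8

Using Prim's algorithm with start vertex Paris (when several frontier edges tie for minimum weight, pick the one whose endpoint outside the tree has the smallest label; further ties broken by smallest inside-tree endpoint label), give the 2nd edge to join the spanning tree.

Delhi-Riga

Prim's algorithm from Paris:
Step 1: frontier [Paris Riga 7, Cairo Paris 8, Lagos Paris 11] → take Paris Riga (7); add Riga.
Step 2: frontier [Cairo Paris 8, Lagos Paris 11, Delhi Riga 4, Cairo Riga 6, Riga Tokyo 8] → take Delhi Riga (4); add Delhi.
Step 3: frontier [Cairo Paris 8, Lagos Paris 11, Cairo Riga 6, Riga Tokyo 8] → take Cairo Riga (6); add Cairo.
Step 4: frontier [Cairo Lagos 2, Cairo Tokyo 7, Lagos Paris 11, Riga Tokyo 8] → take Cairo Lagos (2); add Lagos.
Step 5: frontier [Cairo Tokyo 7, Lagos Tokyo 13, Riga Tokyo 8] → take Cairo Tokyo (7); add Tokyo.
The 2nd edge added is Delhi Riga.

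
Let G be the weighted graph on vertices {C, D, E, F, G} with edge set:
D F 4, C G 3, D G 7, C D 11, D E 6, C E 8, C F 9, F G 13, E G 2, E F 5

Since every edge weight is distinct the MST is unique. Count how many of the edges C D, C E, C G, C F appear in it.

Sort edges by weight, then run Kruskal:
E G (2): add — endpoints in different components.
C G (3): add — endpoints in different components.
D F (4): add — endpoints in different components.
E F (5): add — endpoints in different components.
MST edge set: {E G, C G, D F, E F}.
Of the listed edges, {C G} are in the MST → 1.

1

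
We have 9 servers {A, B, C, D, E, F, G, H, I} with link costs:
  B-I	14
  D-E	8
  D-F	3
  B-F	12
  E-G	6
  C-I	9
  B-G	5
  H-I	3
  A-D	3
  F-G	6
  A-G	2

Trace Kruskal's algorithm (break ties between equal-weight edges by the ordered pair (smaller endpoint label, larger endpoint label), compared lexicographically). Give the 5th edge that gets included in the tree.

Kruskal: consider edges lightest-first.
A-G (2): add — endpoints in different components.
A-D (3): add — endpoints in different components.
D-F (3): add — endpoints in different components.
H-I (3): add — endpoints in different components.
B-G (5): add — endpoints in different components.
E-G (6): add — endpoints in different components.
F-G (6): skip — F and G already connected.
D-E (8): skip — D and E already connected.
C-I (9): add — endpoints in different components.
B-F (12): skip — B and F already connected.
B-I (14): add — endpoints in different components.
The 5th edge added is B-G.

B-G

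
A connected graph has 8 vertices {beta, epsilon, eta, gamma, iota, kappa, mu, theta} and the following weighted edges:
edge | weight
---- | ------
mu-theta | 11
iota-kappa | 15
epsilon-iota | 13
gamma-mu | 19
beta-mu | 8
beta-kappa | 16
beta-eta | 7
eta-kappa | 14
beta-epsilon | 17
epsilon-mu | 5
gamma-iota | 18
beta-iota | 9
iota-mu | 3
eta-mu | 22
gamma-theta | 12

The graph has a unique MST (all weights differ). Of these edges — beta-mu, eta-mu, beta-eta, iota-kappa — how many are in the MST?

Kruskal's algorithm — process edges by increasing weight (ties by edge label):
iota-mu (3): add — endpoints in different components.
epsilon-mu (5): add — endpoints in different components.
beta-eta (7): add — endpoints in different components.
beta-mu (8): add — endpoints in different components.
beta-iota (9): skip — iota and beta already connected.
mu-theta (11): add — endpoints in different components.
gamma-theta (12): add — endpoints in different components.
epsilon-iota (13): skip — epsilon and iota already connected.
eta-kappa (14): add — endpoints in different components.
MST edge set: {iota-mu, epsilon-mu, beta-eta, beta-mu, mu-theta, gamma-theta, eta-kappa}.
Of the listed edges, {beta-mu, beta-eta} are in the MST → 2.

2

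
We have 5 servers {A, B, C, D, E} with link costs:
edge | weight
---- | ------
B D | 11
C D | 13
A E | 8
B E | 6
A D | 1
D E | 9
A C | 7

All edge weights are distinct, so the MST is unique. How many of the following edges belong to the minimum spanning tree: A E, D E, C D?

Kruskal: consider edges lightest-first.
A D (1): add — endpoints in different components.
B E (6): add — endpoints in different components.
A C (7): add — endpoints in different components.
A E (8): add — endpoints in different components.
MST edge set: {A D, B E, A C, A E}.
Of the listed edges, {A E} are in the MST → 1.

1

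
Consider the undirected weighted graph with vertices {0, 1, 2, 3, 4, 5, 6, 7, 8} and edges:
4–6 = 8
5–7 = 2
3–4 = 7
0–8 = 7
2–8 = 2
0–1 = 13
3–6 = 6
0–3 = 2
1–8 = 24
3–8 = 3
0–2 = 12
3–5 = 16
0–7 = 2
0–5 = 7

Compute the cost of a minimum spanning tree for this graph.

37

Grow the tree from 0 using Prim:
Step 1: frontier [0–3 2, 0–7 2, 0–5 7, 0–8 7, 0–2 12, 0–1 13] → take 0–3 (2); add 3.
Step 2: frontier [0–7 2, 0–5 7, 0–8 7, 0–2 12, 0–1 13, 3–8 3, 3–6 6, 3–4 7, 3–5 16] → take 0–7 (2); add 7.
Step 3: frontier [0–5 7, 0–8 7, 0–2 12, 0–1 13, 3–8 3, 3–6 6, 3–4 7, 3–5 16, 5–7 2] → take 5–7 (2); add 5.
Step 4: frontier [0–8 7, 0–2 12, 0–1 13, 3–8 3, 3–6 6, 3–4 7] → take 3–8 (3); add 8.
Step 5: frontier [0–2 12, 0–1 13, 3–6 6, 3–4 7, 2–8 2, 1–8 24] → take 2–8 (2); add 2.
Step 6: frontier [0–1 13, 3–6 6, 3–4 7, 1–8 24] → take 3–6 (6); add 6.
Step 7: frontier [0–1 13, 3–4 7, 4–6 8, 1–8 24] → take 3–4 (7); add 4.
Step 8: frontier [0–1 13, 1–8 24] → take 0–1 (13); add 1.
MST edges: 0–3, 0–7, 5–7, 3–8, 2–8, 3–6, 3–4, 0–1; total weight 2+2+2+3+2+6+7+13 = 37.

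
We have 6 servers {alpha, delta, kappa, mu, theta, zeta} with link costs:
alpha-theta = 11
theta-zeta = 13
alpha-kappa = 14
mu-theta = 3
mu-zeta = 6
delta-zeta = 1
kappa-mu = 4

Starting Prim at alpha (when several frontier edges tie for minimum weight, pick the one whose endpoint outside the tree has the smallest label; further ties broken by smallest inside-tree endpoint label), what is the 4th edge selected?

Prim, starting at alpha.
Step 1: frontier [alpha-theta 11, alpha-kappa 14] → take alpha-theta (11); add theta.
Step 2: frontier [alpha-kappa 14, mu-theta 3, theta-zeta 13] → take mu-theta (3); add mu.
Step 3: frontier [alpha-kappa 14, kappa-mu 4, mu-zeta 6, theta-zeta 13] → take kappa-mu (4); add kappa.
Step 4: frontier [mu-zeta 6, theta-zeta 13] → take mu-zeta (6); add zeta.
Step 5: frontier [delta-zeta 1] → take delta-zeta (1); add delta.
The 4th edge added is mu-zeta.

mu-zeta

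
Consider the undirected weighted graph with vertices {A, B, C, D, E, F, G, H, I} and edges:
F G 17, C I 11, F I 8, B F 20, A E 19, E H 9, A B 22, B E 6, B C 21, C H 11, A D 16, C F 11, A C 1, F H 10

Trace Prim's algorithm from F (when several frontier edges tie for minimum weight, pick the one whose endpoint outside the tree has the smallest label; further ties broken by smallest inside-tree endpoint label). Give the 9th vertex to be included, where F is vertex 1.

Prim's algorithm from F:
Step 1: frontier [F I 8, F H 10, C F 11, F G 17, B F 20] → take F I (8); add I.
Step 2: frontier [F H 10, C F 11, F G 17, B F 20, C I 11] → take F H (10); add H.
Step 3: frontier [C F 11, F G 17, B F 20, E H 9, C H 11, C I 11] → take E H (9); add E.
Step 4: frontier [B E 6, A E 19, C F 11, F G 17, B F 20, C H 11, C I 11] → take B E (6); add B.
Step 5: frontier [B C 21, A B 22, A E 19, C F 11, F G 17, C H 11, C I 11] → take C F (11); add C.
Step 6: frontier [A B 22, A C 1, A E 19, F G 17] → take A C (1); add A.
Step 7: frontier [A D 16, F G 17] → take A D (16); add D.
Step 8: frontier [F G 17] → take F G (17); add G.
Vertex order: F, I, H, E, B, C, A, D, G. The 9th vertex is G.

G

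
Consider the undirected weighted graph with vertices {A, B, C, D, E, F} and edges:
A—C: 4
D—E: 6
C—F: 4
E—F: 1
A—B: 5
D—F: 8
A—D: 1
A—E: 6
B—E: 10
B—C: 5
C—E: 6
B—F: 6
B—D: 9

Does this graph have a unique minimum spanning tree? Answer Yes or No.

No

Kruskal: consider edges lightest-first.
A—D (1): add — endpoints in different components.
E—F (1): add — endpoints in different components.
A—C (4): add — endpoints in different components.
C—F (4): add — endpoints in different components.
A—B (5): add — endpoints in different components.
Non-tree edge B—C has weight 5, equal to the heaviest edge on its tree cycle — swapping gives another MST of the same weight. Not unique.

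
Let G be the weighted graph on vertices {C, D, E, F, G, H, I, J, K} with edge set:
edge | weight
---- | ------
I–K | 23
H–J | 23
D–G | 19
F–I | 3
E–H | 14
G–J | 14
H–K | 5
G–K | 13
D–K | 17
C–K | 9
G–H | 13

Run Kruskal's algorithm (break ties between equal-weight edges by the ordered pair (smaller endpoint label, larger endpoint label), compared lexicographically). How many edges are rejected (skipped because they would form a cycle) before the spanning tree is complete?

3

Kruskal's algorithm — process edges by increasing weight (ties by edge label):
F–I (3): add — endpoints in different components.
H–K (5): add — endpoints in different components.
C–K (9): add — endpoints in different components.
G–H (13): add — endpoints in different components.
G–K (13): skip — G and K already connected.
E–H (14): add — endpoints in different components.
G–J (14): add — endpoints in different components.
D–K (17): add — endpoints in different components.
D–G (19): skip — D and G already connected.
H–J (23): skip — H and J already connected.
I–K (23): add — endpoints in different components.
Edges rejected before the tree was complete: 3.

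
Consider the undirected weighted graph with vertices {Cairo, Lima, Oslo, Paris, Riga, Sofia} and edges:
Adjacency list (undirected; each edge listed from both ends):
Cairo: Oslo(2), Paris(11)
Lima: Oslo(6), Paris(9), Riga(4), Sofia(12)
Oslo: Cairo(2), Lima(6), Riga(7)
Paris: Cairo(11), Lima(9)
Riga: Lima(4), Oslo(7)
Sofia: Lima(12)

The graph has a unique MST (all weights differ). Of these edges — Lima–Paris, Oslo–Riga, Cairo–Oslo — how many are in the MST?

2

Kruskal's algorithm — process edges by increasing weight (ties by edge label):
Cairo–Oslo (2): add. Components now {Cairo,Oslo} {Paris} {Riga} {Sofia} {Lima}
Lima–Riga (4): add. Components now {Cairo,Oslo} {Paris} {Lima,Riga} {Sofia}
Lima–Oslo (6): add. Components now {Cairo,Lima,Oslo,Riga} {Paris} {Sofia}
Oslo–Riga (7): skip — Oslo and Riga already connected.
Lima–Paris (9): add. Components now {Cairo,Lima,Oslo,Paris,Riga} {Sofia}
Cairo–Paris (11): skip — Paris and Cairo already connected.
Lima–Sofia (12): add. Components now {Cairo,Lima,Oslo,Paris,Riga,Sofia}
MST edge set: {Cairo–Oslo, Lima–Riga, Lima–Oslo, Lima–Paris, Lima–Sofia}.
Of the listed edges, {Lima–Paris, Cairo–Oslo} are in the MST → 2.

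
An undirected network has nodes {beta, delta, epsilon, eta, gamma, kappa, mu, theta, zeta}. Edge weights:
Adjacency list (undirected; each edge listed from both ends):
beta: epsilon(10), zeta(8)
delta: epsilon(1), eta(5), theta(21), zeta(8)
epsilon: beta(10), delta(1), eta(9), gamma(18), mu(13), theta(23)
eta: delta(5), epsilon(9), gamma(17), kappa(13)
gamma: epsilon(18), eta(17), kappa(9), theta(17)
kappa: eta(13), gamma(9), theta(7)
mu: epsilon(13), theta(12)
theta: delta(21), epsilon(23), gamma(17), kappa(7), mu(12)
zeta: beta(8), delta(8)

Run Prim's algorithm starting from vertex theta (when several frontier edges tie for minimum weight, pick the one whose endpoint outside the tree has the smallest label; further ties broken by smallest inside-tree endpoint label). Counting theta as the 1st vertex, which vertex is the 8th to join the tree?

Grow the tree from theta using Prim:
Step 1: cheapest edge leaving the tree is kappa—theta (7); add kappa.
Step 2: cheapest edge leaving the tree is gamma—kappa (9); add gamma.
Step 3: cheapest edge leaving the tree is mu—theta (12); add mu.
Step 4: cheapest edge leaving the tree is epsilon—mu (13); add epsilon.
Step 5: cheapest edge leaving the tree is delta—epsilon (1); add delta.
Step 6: cheapest edge leaving the tree is delta—eta (5); add eta.
Step 7: cheapest edge leaving the tree is delta—zeta (8); add zeta.
Step 8: cheapest edge leaving the tree is beta—zeta (8); add beta.
Vertex order: theta, kappa, gamma, mu, epsilon, delta, eta, zeta, beta. The 8th vertex is zeta.

zeta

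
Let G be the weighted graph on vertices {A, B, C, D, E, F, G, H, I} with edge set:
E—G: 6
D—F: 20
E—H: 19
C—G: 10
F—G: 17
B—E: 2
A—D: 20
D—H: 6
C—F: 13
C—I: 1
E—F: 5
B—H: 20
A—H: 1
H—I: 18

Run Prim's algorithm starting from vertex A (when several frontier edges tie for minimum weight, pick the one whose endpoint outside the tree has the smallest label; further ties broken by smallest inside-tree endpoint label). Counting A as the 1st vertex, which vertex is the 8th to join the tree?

B

Grow the tree from A using Prim:
Step 1: cheapest edge leaving the tree is A—H (1); add H.
Step 2: cheapest edge leaving the tree is D—H (6); add D.
Step 3: cheapest edge leaving the tree is H—I (18); add I.
Step 4: cheapest edge leaving the tree is C—I (1); add C.
Step 5: cheapest edge leaving the tree is C—G (10); add G.
Step 6: cheapest edge leaving the tree is E—G (6); add E.
Step 7: cheapest edge leaving the tree is B—E (2); add B.
Step 8: cheapest edge leaving the tree is E—F (5); add F.
Vertex order: A, H, D, I, C, G, E, B, F. The 8th vertex is B.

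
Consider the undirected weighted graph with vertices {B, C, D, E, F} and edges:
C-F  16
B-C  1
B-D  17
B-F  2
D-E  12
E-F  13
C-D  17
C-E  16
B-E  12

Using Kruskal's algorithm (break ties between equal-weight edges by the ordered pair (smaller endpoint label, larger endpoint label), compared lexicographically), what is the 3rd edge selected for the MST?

B-E

Kruskal's algorithm — process edges by increasing weight (ties by edge label):
B-C (1): add. Components now {B,C} {D} {E} {F}
B-F (2): add. Components now {B,C,F} {D} {E}
B-E (12): add. Components now {B,C,E,F} {D}
D-E (12): add. Components now {B,C,D,E,F}
The 3rd edge added is B-E.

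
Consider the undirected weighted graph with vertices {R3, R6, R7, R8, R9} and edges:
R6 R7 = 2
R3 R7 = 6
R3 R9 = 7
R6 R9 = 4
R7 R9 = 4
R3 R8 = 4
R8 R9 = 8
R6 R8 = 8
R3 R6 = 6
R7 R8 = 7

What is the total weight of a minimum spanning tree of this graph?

Kruskal's algorithm — process edges by increasing weight (ties by edge label):
R6 R7 (2): add — endpoints in different components.
R3 R8 (4): add — endpoints in different components.
R6 R9 (4): add — endpoints in different components.
R7 R9 (4): skip — R7 and R9 already connected.
R3 R6 (6): add — endpoints in different components.
MST edges: R6 R7, R3 R8, R6 R9, R3 R6; total weight 2+4+4+6 = 16.

16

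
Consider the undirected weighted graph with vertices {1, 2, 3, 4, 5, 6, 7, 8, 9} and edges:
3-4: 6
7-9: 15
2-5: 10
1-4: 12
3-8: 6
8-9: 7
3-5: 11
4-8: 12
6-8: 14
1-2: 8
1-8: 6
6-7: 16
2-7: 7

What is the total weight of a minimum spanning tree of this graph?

Prim's algorithm from 6:
Step 1: frontier [6-8 14, 6-7 16] → take 6-8 (14); add 8.
Step 2: frontier [6-7 16, 1-8 6, 3-8 6, 8-9 7, 4-8 12] → take 1-8 (6); add 1.
Step 3: frontier [1-2 8, 1-4 12, 6-7 16, 3-8 6, 8-9 7, 4-8 12] → take 3-8 (6); add 3.
Step 4: frontier [1-2 8, 1-4 12, 3-4 6, 3-5 11, 6-7 16, 8-9 7, 4-8 12] → take 3-4 (6); add 4.
Step 5: frontier [1-2 8, 3-5 11, 6-7 16, 8-9 7] → take 8-9 (7); add 9.
Step 6: frontier [1-2 8, 3-5 11, 6-7 16, 7-9 15] → take 1-2 (8); add 2.
Step 7: frontier [2-7 7, 2-5 10, 3-5 11, 6-7 16, 7-9 15] → take 2-7 (7); add 7.
Step 8: frontier [2-5 10, 3-5 11] → take 2-5 (10); add 5.
MST edges: 6-8, 1-8, 3-8, 3-4, 8-9, 1-2, 2-7, 2-5; total weight 14+6+6+6+7+8+7+10 = 64.

64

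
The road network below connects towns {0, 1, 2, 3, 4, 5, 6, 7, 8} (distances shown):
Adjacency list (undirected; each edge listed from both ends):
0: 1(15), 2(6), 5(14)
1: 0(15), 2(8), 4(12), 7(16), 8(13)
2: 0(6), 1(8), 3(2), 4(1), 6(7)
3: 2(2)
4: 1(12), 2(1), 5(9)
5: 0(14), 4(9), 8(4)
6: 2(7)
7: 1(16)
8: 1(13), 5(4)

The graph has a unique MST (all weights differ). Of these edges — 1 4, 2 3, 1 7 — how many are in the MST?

Kruskal's algorithm — process edges by increasing weight (ties by edge label):
2 4 (1): add — endpoints in different components.
2 3 (2): add — endpoints in different components.
5 8 (4): add — endpoints in different components.
0 2 (6): add — endpoints in different components.
2 6 (7): add — endpoints in different components.
1 2 (8): add — endpoints in different components.
4 5 (9): add — endpoints in different components.
1 4 (12): skip — 1 and 4 already connected.
1 8 (13): skip — 1 and 8 already connected.
0 5 (14): skip — 0 and 5 already connected.
0 1 (15): skip — 0 and 1 already connected.
1 7 (16): add — endpoints in different components.
MST edge set: {2 4, 2 3, 5 8, 0 2, 2 6, 1 2, 4 5, 1 7}.
Of the listed edges, {2 3, 1 7} are in the MST → 2.

2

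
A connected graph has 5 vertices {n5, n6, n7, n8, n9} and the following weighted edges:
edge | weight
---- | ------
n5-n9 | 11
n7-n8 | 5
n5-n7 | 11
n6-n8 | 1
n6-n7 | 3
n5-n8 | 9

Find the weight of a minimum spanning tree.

Prim's algorithm from n8:
Step 1: frontier [n6-n8 1, n7-n8 5, n5-n8 9] → take n6-n8 (1); add n6.
Step 2: frontier [n6-n7 3, n7-n8 5, n5-n8 9] → take n6-n7 (3); add n7.
Step 3: frontier [n5-n7 11, n5-n8 9] → take n5-n8 (9); add n5.
Step 4: frontier [n5-n9 11] → take n5-n9 (11); add n9.
MST edges: n6-n8, n6-n7, n5-n8, n5-n9; total weight 1+3+9+11 = 24.

24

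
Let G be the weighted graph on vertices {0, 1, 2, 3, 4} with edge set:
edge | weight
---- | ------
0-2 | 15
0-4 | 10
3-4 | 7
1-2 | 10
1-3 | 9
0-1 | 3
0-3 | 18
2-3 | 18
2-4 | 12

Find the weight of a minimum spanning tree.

Prim, starting at 0.
Step 1: cheapest edge leaving the tree is 0-1 (3); add 1.
Step 2: cheapest edge leaving the tree is 1-3 (9); add 3.
Step 3: cheapest edge leaving the tree is 3-4 (7); add 4.
Step 4: cheapest edge leaving the tree is 1-2 (10); add 2.
MST edges: 0-1, 1-3, 3-4, 1-2; total weight 3+9+7+10 = 29.

29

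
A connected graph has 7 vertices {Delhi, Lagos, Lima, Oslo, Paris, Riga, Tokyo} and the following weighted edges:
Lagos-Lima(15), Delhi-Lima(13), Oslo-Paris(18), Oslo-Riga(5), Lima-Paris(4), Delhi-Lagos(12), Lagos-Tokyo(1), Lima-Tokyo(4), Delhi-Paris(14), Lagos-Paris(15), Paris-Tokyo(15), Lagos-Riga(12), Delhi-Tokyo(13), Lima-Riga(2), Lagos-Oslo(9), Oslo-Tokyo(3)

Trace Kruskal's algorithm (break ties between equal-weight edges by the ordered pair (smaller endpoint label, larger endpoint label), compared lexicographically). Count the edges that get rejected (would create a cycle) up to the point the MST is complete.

Kruskal: consider edges lightest-first.
Lagos-Tokyo (1): add — endpoints in different components.
Lima-Riga (2): add — endpoints in different components.
Oslo-Tokyo (3): add — endpoints in different components.
Lima-Paris (4): add — endpoints in different components.
Lima-Tokyo (4): add — endpoints in different components.
Oslo-Riga (5): skip — Riga and Oslo already connected.
Lagos-Oslo (9): skip — Lagos and Oslo already connected.
Delhi-Lagos (12): add — endpoints in different components.
Edges rejected before the tree was complete: 2.

2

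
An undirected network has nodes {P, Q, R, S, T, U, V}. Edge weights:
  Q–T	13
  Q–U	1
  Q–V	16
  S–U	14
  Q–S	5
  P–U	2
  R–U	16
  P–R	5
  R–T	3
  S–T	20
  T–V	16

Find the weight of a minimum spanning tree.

32

Prim, starting at U.
Step 1: frontier [Q–U 1, P–U 2, S–U 14, R–U 16] → take Q–U (1); add Q.
Step 2: frontier [Q–S 5, Q–T 13, Q–V 16, P–U 2, S–U 14, R–U 16] → take P–U (2); add P.
Step 3: frontier [P–R 5, Q–S 5, Q–T 13, Q–V 16, S–U 14, R–U 16] → take P–R (5); add R.
Step 4: frontier [Q–S 5, Q–T 13, Q–V 16, R–T 3, S–U 14] → take R–T (3); add T.
Step 5: frontier [Q–S 5, Q–V 16, T–V 16, S–T 20, S–U 14] → take Q–S (5); add S.
Step 6: frontier [Q–V 16, T–V 16] → take Q–V (16); add V.
MST edges: Q–U, P–U, P–R, R–T, Q–S, Q–V; total weight 1+2+5+3+5+16 = 32.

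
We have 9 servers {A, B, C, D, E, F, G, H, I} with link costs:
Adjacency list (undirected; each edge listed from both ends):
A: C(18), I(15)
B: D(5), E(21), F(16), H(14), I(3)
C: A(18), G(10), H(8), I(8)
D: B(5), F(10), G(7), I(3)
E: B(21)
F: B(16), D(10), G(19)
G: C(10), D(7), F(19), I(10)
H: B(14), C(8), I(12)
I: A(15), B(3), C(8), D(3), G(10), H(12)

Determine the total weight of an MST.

75

Sort edges by weight, then run Kruskal:
B—I (3): add — endpoints in different components.
D—I (3): add — endpoints in different components.
B—D (5): skip — B and D already connected.
D—G (7): add — endpoints in different components.
C—H (8): add — endpoints in different components.
C—I (8): add — endpoints in different components.
C—G (10): skip — C and G already connected.
D—F (10): add — endpoints in different components.
G—I (10): skip — G and I already connected.
H—I (12): skip — H and I already connected.
B—H (14): skip — B and H already connected.
A—I (15): add — endpoints in different components.
B—F (16): skip — B and F already connected.
A—C (18): skip — A and C already connected.
F—G (19): skip — F and G already connected.
B—E (21): add — endpoints in different components.
MST edges: B—I, D—I, D—G, C—H, C—I, D—F, A—I, B—E; total weight 3+3+7+8+8+10+15+21 = 75.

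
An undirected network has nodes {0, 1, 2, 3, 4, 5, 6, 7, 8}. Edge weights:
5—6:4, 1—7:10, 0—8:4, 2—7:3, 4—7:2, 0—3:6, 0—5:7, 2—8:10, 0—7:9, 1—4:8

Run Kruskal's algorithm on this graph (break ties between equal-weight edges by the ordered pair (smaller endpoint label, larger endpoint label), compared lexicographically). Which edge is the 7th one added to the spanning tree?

Kruskal's algorithm — process edges by increasing weight (ties by edge label):
4—7 (2): add — endpoints in different components.
2—7 (3): add — endpoints in different components.
0—8 (4): add — endpoints in different components.
5—6 (4): add — endpoints in different components.
0—3 (6): add — endpoints in different components.
0—5 (7): add — endpoints in different components.
1—4 (8): add — endpoints in different components.
0—7 (9): add — endpoints in different components.
The 7th edge added is 1—4.

1-4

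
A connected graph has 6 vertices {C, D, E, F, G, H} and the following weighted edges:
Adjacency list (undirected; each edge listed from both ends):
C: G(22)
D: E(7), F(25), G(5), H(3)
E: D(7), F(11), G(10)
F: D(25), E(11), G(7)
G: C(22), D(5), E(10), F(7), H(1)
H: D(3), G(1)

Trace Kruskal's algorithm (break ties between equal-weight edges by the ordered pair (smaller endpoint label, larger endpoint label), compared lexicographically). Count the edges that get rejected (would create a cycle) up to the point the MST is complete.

Kruskal's algorithm — process edges by increasing weight (ties by edge label):
G H (1): add. Components now {C} {D} {E} {F} {G,H}
D H (3): add. Components now {C} {D,G,H} {E} {F}
D G (5): skip — D and G already connected.
D E (7): add. Components now {C} {D,E,G,H} {F}
F G (7): add. Components now {C} {D,E,F,G,H}
E G (10): skip — E and G already connected.
E F (11): skip — E and F already connected.
C G (22): add. Components now {C,D,E,F,G,H}
Edges rejected before the tree was complete: 3.

3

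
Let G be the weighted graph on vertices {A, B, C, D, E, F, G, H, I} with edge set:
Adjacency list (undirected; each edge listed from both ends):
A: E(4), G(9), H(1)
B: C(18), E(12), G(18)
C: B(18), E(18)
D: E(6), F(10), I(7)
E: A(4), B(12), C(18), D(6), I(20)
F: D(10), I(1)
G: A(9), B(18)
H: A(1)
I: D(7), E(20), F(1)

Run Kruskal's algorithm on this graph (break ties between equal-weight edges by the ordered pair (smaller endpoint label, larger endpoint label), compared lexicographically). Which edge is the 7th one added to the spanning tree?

Kruskal's algorithm — process edges by increasing weight (ties by edge label):
A–H (1): add — endpoints in different components.
F–I (1): add — endpoints in different components.
A–E (4): add — endpoints in different components.
D–E (6): add — endpoints in different components.
D–I (7): add — endpoints in different components.
A–G (9): add — endpoints in different components.
D–F (10): skip — D and F already connected.
B–E (12): add — endpoints in different components.
B–C (18): add — endpoints in different components.
The 7th edge added is B–E.

B-E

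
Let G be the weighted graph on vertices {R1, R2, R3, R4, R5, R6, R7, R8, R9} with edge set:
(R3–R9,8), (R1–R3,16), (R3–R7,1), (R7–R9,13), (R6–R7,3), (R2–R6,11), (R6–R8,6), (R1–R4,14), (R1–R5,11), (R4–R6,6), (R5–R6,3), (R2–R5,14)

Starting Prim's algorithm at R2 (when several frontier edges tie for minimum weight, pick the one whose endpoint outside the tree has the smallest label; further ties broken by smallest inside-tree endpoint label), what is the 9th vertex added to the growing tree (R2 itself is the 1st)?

Grow the tree from R2 using Prim:
Step 1: frontier [R2–R6 11, R2–R5 14] → take R2–R6 (11); add R6.
Step 2: frontier [R2–R5 14, R5–R6 3, R6–R7 3, R4–R6 6, R6–R8 6] → take R5–R6 (3); add R5.
Step 3: frontier [R1–R5 11, R6–R7 3, R4–R6 6, R6–R8 6] → take R6–R7 (3); add R7.
Step 4: frontier [R1–R5 11, R4–R6 6, R6–R8 6, R3–R7 1, R7–R9 13] → take R3–R7 (1); add R3.
Step 5: frontier [R3–R9 8, R1–R3 16, R1–R5 11, R4–R6 6, R6–R8 6, R7–R9 13] → take R4–R6 (6); add R4.
Step 6: frontier [R3–R9 8, R1–R3 16, R1–R4 14, R1–R5 11, R6–R8 6, R7–R9 13] → take R6–R8 (6); add R8.
Step 7: frontier [R3–R9 8, R1–R3 16, R1–R4 14, R1–R5 11, R7–R9 13] → take R3–R9 (8); add R9.
Step 8: frontier [R1–R3 16, R1–R4 14, R1–R5 11] → take R1–R5 (11); add R1.
Vertex order: R2, R6, R5, R7, R3, R4, R8, R9, R1. The 9th vertex is R1.

R1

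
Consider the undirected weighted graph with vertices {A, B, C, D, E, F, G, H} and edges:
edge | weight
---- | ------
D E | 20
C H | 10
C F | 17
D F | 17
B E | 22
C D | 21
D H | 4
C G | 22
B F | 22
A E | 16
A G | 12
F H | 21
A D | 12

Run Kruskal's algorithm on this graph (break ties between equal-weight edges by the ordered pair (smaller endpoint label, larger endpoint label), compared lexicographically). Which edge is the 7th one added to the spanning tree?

B-E

Kruskal: consider edges lightest-first.
D H (4): add — endpoints in different components.
C H (10): add — endpoints in different components.
A D (12): add — endpoints in different components.
A G (12): add — endpoints in different components.
A E (16): add — endpoints in different components.
C F (17): add — endpoints in different components.
D F (17): skip — D and F already connected.
D E (20): skip — D and E already connected.
C D (21): skip — C and D already connected.
F H (21): skip — F and H already connected.
B E (22): add — endpoints in different components.
The 7th edge added is B E.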